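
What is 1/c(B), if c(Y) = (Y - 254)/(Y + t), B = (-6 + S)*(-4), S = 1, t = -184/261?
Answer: -2518/30537 ≈ -0.082457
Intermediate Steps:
t = -184/261 (t = -184*1/261 = -184/261 ≈ -0.70498)
B = 20 (B = (-6 + 1)*(-4) = -5*(-4) = 20)
c(Y) = (-254 + Y)/(-184/261 + Y) (c(Y) = (Y - 254)/(Y - 184/261) = (-254 + Y)/(-184/261 + Y))
1/c(B) = 1/(261*(-254 + 20)/(-184 + 261*20)) = 1/(261*(-234)/(-184 + 5220)) = 1/(261*(-234)/5036) = 1/(261*(1/5036)*(-234)) = 1/(-30537/2518) = -2518/30537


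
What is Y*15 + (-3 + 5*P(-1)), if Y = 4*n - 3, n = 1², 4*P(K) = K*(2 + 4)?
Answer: 9/2 ≈ 4.5000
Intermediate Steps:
P(K) = 3*K/2 (P(K) = (K*(2 + 4))/4 = (K*6)/4 = (6*K)/4 = 3*K/2)
n = 1
Y = 1 (Y = 4*1 - 3 = 4 - 3 = 1)
Y*15 + (-3 + 5*P(-1)) = 1*15 + (-3 + 5*((3/2)*(-1))) = 15 + (-3 + 5*(-3/2)) = 15 + (-3 - 15/2) = 15 - 21/2 = 9/2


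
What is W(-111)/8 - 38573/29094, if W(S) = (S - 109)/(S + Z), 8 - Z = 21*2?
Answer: -479300/421863 ≈ -1.1362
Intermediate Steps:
Z = -34 (Z = 8 - 21*2 = 8 - 1*42 = 8 - 42 = -34)
W(S) = (-109 + S)/(-34 + S) (W(S) = (S - 109)/(S - 34) = (-109 + S)/(-34 + S))
W(-111)/8 - 38573/29094 = ((-109 - 111)/(-34 - 111))/8 - 38573/29094 = (-220/(-145))*(1/8) - 38573*1/29094 = -1/145*(-220)*(1/8) - 38573/29094 = (44/29)*(1/8) - 38573/29094 = 11/58 - 38573/29094 = -479300/421863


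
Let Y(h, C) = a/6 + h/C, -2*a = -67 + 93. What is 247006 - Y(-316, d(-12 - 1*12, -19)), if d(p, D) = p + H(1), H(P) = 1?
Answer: 34085231/138 ≈ 2.4699e+5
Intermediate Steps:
a = -13 (a = -(-67 + 93)/2 = -1/2*26 = -13)
d(p, D) = 1 + p (d(p, D) = p + 1 = 1 + p)
Y(h, C) = -13/6 + h/C
247006 - Y(-316, d(-12 - 1*12, -19)) = 247006 - (-13/6 - 316/(1 + (-12 - 1*12))) = 247006 - (-13/6 - 316/(1 + (-12 - 12))) = 247006 - (-13/6 - 316/(1 - 24)) = 247006 - (-13/6 - 316/(-23)) = 247006 - (-13/6 - 316*(-1/23)) = 247006 - (-13/6 + 316/23) = 247006 - 1*1597/138 = 247006 - 1597/138 = 34085231/138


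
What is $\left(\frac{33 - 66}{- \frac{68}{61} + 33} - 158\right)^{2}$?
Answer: $\frac{95680718329}{3783025} \approx 25292.0$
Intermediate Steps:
$\left(\frac{33 - 66}{- \frac{68}{61} + 33} - 158\right)^{2} = \left(- \frac{33}{\left(-68\right) \frac{1}{61} + 33} - 158\right)^{2} = \left(- \frac{33}{- \frac{68}{61} + 33} - 158\right)^{2} = \left(- \frac{33}{\frac{1945}{61}} - 158\right)^{2} = \left(\left(-33\right) \frac{61}{1945} - 158\right)^{2} = \left(- \frac{2013}{1945} - 158\right)^{2} = \left(- \frac{309323}{1945}\right)^{2} = \frac{95680718329}{3783025}$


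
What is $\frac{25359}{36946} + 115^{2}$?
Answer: $\frac{488636209}{36946} \approx 13226.0$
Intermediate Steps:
$\frac{25359}{36946} + 115^{2} = 25359 \cdot \frac{1}{36946} + 13225 = \frac{25359}{36946} + 13225 = \frac{488636209}{36946}$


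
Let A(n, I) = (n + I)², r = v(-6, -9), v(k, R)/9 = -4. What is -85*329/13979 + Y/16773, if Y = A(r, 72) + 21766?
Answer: -20953321/33495681 ≈ -0.62555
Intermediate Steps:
v(k, R) = -36 (v(k, R) = 9*(-4) = -36)
r = -36
A(n, I) = (I + n)²
Y = 23062 (Y = (72 - 36)² + 21766 = 36² + 21766 = 1296 + 21766 = 23062)
-85*329/13979 + Y/16773 = -85*329/13979 + 23062/16773 = -27965*1/13979 + 23062*(1/16773) = -3995/1997 + 23062/16773 = -20953321/33495681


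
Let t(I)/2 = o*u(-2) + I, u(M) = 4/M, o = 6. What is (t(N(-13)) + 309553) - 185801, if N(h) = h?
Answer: 123702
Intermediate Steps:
t(I) = -24 + 2*I (t(I) = 2*(6*(4/(-2)) + I) = 2*(6*(4*(-½)) + I) = 2*(6*(-2) + I) = 2*(-12 + I) = -24 + 2*I)
(t(N(-13)) + 309553) - 185801 = ((-24 + 2*(-13)) + 309553) - 185801 = ((-24 - 26) + 309553) - 185801 = (-50 + 309553) - 185801 = 309503 - 185801 = 123702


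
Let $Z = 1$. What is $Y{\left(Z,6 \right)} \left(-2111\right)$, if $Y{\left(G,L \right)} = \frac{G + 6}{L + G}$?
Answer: $-2111$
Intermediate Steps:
$Y{\left(G,L \right)} = \frac{6 + G}{G + L}$
$Y{\left(Z,6 \right)} \left(-2111\right) = \frac{6 + 1}{1 + 6} \left(-2111\right) = \frac{1}{7} \cdot 7 \left(-2111\right) = 1 \left(-2111\right) = -2111$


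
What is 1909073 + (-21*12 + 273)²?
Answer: 1909514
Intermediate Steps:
1909073 + (-21*12 + 273)² = 1909073 + (-252 + 273)² = 1909073 + 21² = 1909073 + 441 = 1909514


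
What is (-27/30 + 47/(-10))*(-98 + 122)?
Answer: -672/5 ≈ -134.40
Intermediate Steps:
(-27/30 + 47/(-10))*(-98 + 122) = (-27*1/30 + 47*(-⅒))*24 = (-9/10 - 47/10)*24 = -28/5*24 = -672/5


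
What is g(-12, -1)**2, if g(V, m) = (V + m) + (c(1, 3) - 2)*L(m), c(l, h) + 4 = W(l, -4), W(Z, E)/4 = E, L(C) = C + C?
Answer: 961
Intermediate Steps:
L(C) = 2*C
W(Z, E) = 4*E
c(l, h) = -20 (c(l, h) = -4 + 4*(-4) = -4 - 16 = -20)
g(V, m) = V - 43*m (g(V, m) = (V + m) + (-20 - 2)*(2*m) = (V + m) - 44*m = V - 43*m)
g(-12, -1)**2 = (-12 - 43*(-1))**2 = (-12 + 43)**2 = 31**2 = 961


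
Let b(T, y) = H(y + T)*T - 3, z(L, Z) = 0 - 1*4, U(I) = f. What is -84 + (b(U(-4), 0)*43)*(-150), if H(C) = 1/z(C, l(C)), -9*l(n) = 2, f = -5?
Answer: 22407/2 ≈ 11204.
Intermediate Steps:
l(n) = -2/9 (l(n) = -⅑*2 = -2/9)
U(I) = -5
z(L, Z) = -4 (z(L, Z) = 0 - 4 = -4)
H(C) = -¼ (H(C) = 1/(-4) = -¼)
b(T, y) = -3 - T/4 (b(T, y) = -T/4 - 3 = -3 - T/4)
-84 + (b(U(-4), 0)*43)*(-150) = -84 + ((-3 - ¼*(-5))*43)*(-150) = -84 + ((-3 + 5/4)*43)*(-150) = -84 - 7/4*43*(-150) = -84 - 301/4*(-150) = -84 + 22575/2 = 22407/2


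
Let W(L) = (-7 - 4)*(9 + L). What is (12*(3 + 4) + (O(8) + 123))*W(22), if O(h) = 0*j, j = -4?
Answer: -70587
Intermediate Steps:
O(h) = 0 (O(h) = 0*(-4) = 0)
W(L) = -99 - 11*L (W(L) = -11*(9 + L) = -99 - 11*L)
(12*(3 + 4) + (O(8) + 123))*W(22) = (12*(3 + 4) + (0 + 123))*(-99 - 11*22) = (12*7 + 123)*(-99 - 242) = (84 + 123)*(-341) = 207*(-341) = -70587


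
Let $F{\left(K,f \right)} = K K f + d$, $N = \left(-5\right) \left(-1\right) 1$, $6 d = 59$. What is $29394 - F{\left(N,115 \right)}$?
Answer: $\frac{159055}{6} \approx 26509.0$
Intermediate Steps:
$d = \frac{59}{6}$ ($d = \frac{1}{6} \cdot 59 = \frac{59}{6} \approx 9.8333$)
$N = 5$ ($N = 5 \cdot 1 = 5$)
$F{\left(K,f \right)} = \frac{59}{6} + f K^{2}$ ($F{\left(K,f \right)} = K K f + \frac{59}{6} = K^{2} f + \frac{59}{6} = f K^{2} + \frac{59}{6} = \frac{59}{6} + f K^{2}$)
$29394 - F{\left(N,115 \right)} = 29394 - \left(\frac{59}{6} + 115 \cdot 5^{2}\right) = 29394 - \left(\frac{59}{6} + 115 \cdot 25\right) = 29394 - \left(\frac{59}{6} + 2875\right) = 29394 - \frac{17309}{6} = \frac{159055}{6}$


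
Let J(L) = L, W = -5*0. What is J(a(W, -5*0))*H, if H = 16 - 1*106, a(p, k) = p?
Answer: 0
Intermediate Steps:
W = 0
H = -90 (H = 16 - 106 = -90)
J(a(W, -5*0))*H = 0*(-90) = 0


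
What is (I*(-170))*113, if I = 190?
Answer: -3649900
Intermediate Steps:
(I*(-170))*113 = (190*(-170))*113 = -32300*113 = -3649900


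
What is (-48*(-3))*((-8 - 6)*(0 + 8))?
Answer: -16128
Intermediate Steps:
(-48*(-3))*((-8 - 6)*(0 + 8)) = 144*(-14*8) = 144*(-112) = -16128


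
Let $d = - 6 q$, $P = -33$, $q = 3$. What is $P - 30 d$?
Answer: $507$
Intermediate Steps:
$d = -18$ ($d = \left(-6\right) 3 = -18$)
$P - 30 d = -33 - -540 = -33 + 540 = 507$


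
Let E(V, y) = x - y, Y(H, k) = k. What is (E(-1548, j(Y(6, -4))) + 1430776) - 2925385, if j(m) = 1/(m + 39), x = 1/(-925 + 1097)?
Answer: -8997546317/6020 ≈ -1.4946e+6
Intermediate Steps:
x = 1/172 ≈ 0.0058140
j(m) = 1/(39 + m)
E(V, y) = 1/172 - y
(E(-1548, j(Y(6, -4))) + 1430776) - 2925385 = ((1/172 - 1/(39 - 4)) + 1430776) - 2925385 = ((1/172 - 1/35) + 1430776) - 2925385 = (-137/6020 + 1430776) - 2925385 = 8613271383/6020 - 2925385 = -8997546317/6020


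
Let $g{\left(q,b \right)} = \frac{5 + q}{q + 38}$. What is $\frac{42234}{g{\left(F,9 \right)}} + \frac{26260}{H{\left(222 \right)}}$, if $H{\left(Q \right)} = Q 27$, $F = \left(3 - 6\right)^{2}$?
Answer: $\frac{2974611413}{20979} \approx 1.4179 \cdot 10^{5}$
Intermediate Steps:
$F = 9$ ($F = \left(-3\right)^{2} = 9$)
$g{\left(q,b \right)} = \frac{5 + q}{38 + q}$
$H{\left(Q \right)} = 27 Q$
$\frac{42234}{g{\left(F,9 \right)}} + \frac{26260}{H{\left(222 \right)}} = \frac{42234}{\frac{1}{38 + 9} \left(5 + 9\right)} + \frac{26260}{27 \cdot 222} = \frac{42234}{\frac{1}{47} \cdot 14} + \frac{26260}{5994} = \frac{42234}{\frac{1}{47} \cdot 14} + 26260 \cdot \frac{1}{5994} = \frac{42234}{\frac{14}{47}} + \frac{13130}{2997} = 42234 \cdot \frac{47}{14} + \frac{13130}{2997} = \frac{992499}{7} + \frac{13130}{2997} = \frac{2974611413}{20979}$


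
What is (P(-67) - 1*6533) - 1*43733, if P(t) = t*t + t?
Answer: -45844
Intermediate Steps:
P(t) = t + t² (P(t) = t² + t = t + t²)
(P(-67) - 1*6533) - 1*43733 = (-67*(1 - 67) - 1*6533) - 1*43733 = (-67*(-66) - 6533) - 43733 = (4422 - 6533) - 43733 = -2111 - 43733 = -45844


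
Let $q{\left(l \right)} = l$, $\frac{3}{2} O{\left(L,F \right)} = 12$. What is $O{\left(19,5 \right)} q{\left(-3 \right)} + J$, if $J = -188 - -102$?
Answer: $-110$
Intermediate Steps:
$O{\left(L,F \right)} = 8$ ($O{\left(L,F \right)} = \frac{2}{3} \cdot 12 = 8$)
$J = -86$ ($J = -188 + 102 = -86$)
$O{\left(19,5 \right)} q{\left(-3 \right)} + J = 8 \left(-3\right) - 86 = -24 - 86 = -110$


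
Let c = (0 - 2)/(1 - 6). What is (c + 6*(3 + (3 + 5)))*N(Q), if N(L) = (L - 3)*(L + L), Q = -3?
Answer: 11952/5 ≈ 2390.4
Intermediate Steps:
c = ⅖ (c = -2/(-5) = -2*(-⅕) = ⅖ ≈ 0.40000)
N(L) = 2*L*(-3 + L) (N(L) = (-3 + L)*(2*L) = 2*L*(-3 + L))
(c + 6*(3 + (3 + 5)))*N(Q) = (⅖ + 6*(3 + (3 + 5)))*(2*(-3)*(-3 - 3)) = (⅖ + 6*(3 + 8))*(2*(-3)*(-6)) = (⅖ + 6*11)*36 = (⅖ + 66)*36 = (332/5)*36 = 11952/5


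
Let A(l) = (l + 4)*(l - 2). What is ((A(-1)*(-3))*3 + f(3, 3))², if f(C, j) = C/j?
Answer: 6724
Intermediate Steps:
A(l) = (-2 + l)*(4 + l) (A(l) = (4 + l)*(-2 + l) = (-2 + l)*(4 + l))
((A(-1)*(-3))*3 + f(3, 3))² = (((-8 + (-1)² + 2*(-1))*(-3))*3 + 3/3)² = (((-8 + 1 - 2)*(-3))*3 + 3*(⅓))² = (-9*(-3)*3 + 1)² = (27*3 + 1)² = (81 + 1)² = 82² = 6724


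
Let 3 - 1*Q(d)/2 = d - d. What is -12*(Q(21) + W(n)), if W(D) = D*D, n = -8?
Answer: -840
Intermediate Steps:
Q(d) = 6 (Q(d) = 6 - 2*(d - d) = 6 - 2*0 = 6 + 0 = 6)
W(D) = D²
-12*(Q(21) + W(n)) = -12*(6 + (-8)²) = -12*(6 + 64) = -12*70 = -840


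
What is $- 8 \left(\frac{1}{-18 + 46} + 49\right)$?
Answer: $- \frac{2746}{7} \approx -392.29$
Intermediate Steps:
$- 8 \left(\frac{1}{-18 + 46} + 49\right) = - 8 \left(\frac{1}{28} + 49\right) = \left(-8\right) \frac{1373}{28} = - \frac{2746}{7}$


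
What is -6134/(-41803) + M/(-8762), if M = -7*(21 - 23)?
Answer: 26580433/183138943 ≈ 0.14514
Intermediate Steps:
M = 14 (M = -7*(-2) = 14)
-6134/(-41803) + M/(-8762) = -6134/(-41803) + 14/(-8762) = -6134*(-1/41803) + 14*(-1/8762) = 6134/41803 - 7/4381 = 26580433/183138943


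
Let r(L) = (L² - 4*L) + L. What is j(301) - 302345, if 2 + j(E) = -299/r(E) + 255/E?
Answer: -3874263645/12814 ≈ -3.0235e+5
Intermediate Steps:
r(L) = L² - 3*L
j(E) = -2 + 255/E - 299/(E*(-3 + E)) (j(E) = -2 + (-299*1/(E*(-3 + E)) + 255/E) = -2 + (-299/(E*(-3 + E)) + 255/E) = -2 + (255/E - 299/(E*(-3 + E))) = -2 + 255/E - 299/(E*(-3 + E)))
j(301) - 302345 = (-1064 - 2*301² + 261*301)/(301*(-3 + 301)) - 302345 = (1/301)*(-1064 - 2*90601 + 78561)/298 - 302345 = (1/301)*(1/298)*(-1064 - 181202 + 78561) - 302345 = (1/301)*(1/298)*(-103705) - 302345 = -14815/12814 - 302345 = -3874263645/12814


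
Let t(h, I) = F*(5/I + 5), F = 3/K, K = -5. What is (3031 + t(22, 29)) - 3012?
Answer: 461/29 ≈ 15.897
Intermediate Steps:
F = -3/5 (F = 3/(-5) = 3*(-1/5) = -3/5 ≈ -0.60000)
t(h, I) = -3 - 3/I (t(h, I) = -3*(5/I + 5)/5 = -3*(5 + 5/I)/5 = -3 - 3/I)
(3031 + t(22, 29)) - 3012 = (3031 + (-3 - 3/29)) - 3012 = (3031 - 90/29) - 3012 = 87809/29 - 3012 = 461/29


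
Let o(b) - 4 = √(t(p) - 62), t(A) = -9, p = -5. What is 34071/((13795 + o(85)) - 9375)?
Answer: 50243368/6523949 - 11357*I*√71/6523949 ≈ 7.7014 - 0.014668*I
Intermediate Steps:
o(b) = 4 + I*√71 (o(b) = 4 + √(-9 - 62) = 4 + √(-71) = 4 + I*√71)
34071/((13795 + o(85)) - 9375) = 34071/((13795 + (4 + I*√71)) - 9375) = 34071/((13799 + I*√71) - 9375) = 34071/(4424 + I*√71)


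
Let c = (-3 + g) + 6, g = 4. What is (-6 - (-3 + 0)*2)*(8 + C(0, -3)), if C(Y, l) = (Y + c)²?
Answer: 0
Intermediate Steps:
c = 7 (c = (-3 + 4) + 6 = 1 + 6 = 7)
C(Y, l) = (7 + Y)² (C(Y, l) = (Y + 7)² = (7 + Y)²)
(-6 - (-3 + 0)*2)*(8 + C(0, -3)) = (-6 - (-3 + 0)*2)*(8 + (7 + 0)²) = (-6 - (-3)*2)*(8 + 7²) = (-6 - 1*(-6))*(8 + 49) = (-6 + 6)*57 = 0*57 = 0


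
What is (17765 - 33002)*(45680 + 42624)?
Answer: -1345488048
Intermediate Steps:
(17765 - 33002)*(45680 + 42624) = -15237*88304 = -1345488048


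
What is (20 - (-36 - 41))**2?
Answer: 9409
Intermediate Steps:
(20 - (-36 - 41))**2 = (20 - 1*(-77))**2 = (20 + 77)**2 = 97**2 = 9409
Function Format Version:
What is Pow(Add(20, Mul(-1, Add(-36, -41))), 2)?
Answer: 9409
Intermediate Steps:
Pow(Add(20, Mul(-1, Add(-36, -41))), 2) = Pow(Add(20, Mul(-1, -77)), 2) = Pow(Add(20, 77), 2) = Pow(97, 2) = 9409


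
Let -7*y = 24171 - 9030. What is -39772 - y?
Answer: -37609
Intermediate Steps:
y = -2163 (y = -(24171 - 9030)/7 = -⅐*15141 = -2163)
-39772 - y = -39772 - 1*(-2163) = -39772 + 2163 = -37609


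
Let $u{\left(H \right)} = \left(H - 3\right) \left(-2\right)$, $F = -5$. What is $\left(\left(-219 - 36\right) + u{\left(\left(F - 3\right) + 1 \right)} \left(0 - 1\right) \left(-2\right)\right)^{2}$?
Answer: $46225$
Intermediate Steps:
$u{\left(H \right)} = 6 - 2 H$ ($u{\left(H \right)} = \left(-3 + H\right) \left(-2\right) = 6 - 2 H$)
$\left(\left(-219 - 36\right) + u{\left(\left(F - 3\right) + 1 \right)} \left(0 - 1\right) \left(-2\right)\right)^{2} = \left(\left(-219 - 36\right) + \left(6 - 2 \left(\left(-5 - 3\right) + 1\right)\right) \left(0 - 1\right) \left(-2\right)\right)^{2} = \left(-255 + \left(6 - 2 \left(-8 + 1\right)\right) \left(\left(-1\right) \left(-2\right)\right)\right)^{2} = \left(-255 + \left(6 - -14\right) 2\right)^{2} = \left(-255 + \left(6 + 14\right) 2\right)^{2} = \left(-255 + 20 \cdot 2\right)^{2} = \left(-255 + 40\right)^{2} = \left(-215\right)^{2} = 46225$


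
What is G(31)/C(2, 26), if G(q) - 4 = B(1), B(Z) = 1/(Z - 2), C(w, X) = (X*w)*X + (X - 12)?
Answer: 3/1366 ≈ 0.0021962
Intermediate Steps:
C(w, X) = -12 + X + w*X² (C(w, X) = w*X² + (-12 + X) = -12 + X + w*X²)
B(Z) = 1/(-2 + Z)
G(q) = 3 (G(q) = 4 + 1/(-2 + 1) = 4 + 1/(-1) = 4 - 1 = 3)
G(31)/C(2, 26) = 3/(-12 + 26 + 2*26²) = 3/(-12 + 26 + 2*676) = 3/(-12 + 26 + 1352) = 3/1366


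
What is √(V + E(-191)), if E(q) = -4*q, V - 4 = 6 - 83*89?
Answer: I*√6613 ≈ 81.32*I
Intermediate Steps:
V = -7377 (V = 4 + (6 - 83*89) = 4 + (6 - 7387) = 4 - 7381 = -7377)
√(V + E(-191)) = √(-7377 - 4*(-191)) = √(-7377 + 764) = √(-6613) = I*√6613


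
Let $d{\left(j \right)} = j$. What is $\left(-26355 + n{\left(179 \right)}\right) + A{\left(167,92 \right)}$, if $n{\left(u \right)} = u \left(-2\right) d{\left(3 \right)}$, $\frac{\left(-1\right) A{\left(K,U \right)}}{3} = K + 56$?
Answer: $-28098$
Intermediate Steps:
$A{\left(K,U \right)} = -168 - 3 K$ ($A{\left(K,U \right)} = - 3 \left(K + 56\right) = - 3 \left(56 + K\right) = -168 - 3 K$)
$n{\left(u \right)} = - 6 u$ ($n{\left(u \right)} = u \left(-2\right) 3 = - 2 u 3 = - 6 u$)
$\left(-26355 + n{\left(179 \right)}\right) + A{\left(167,92 \right)} = \left(-26355 - 1074\right) - 669 = -27429 - 669 = -28098$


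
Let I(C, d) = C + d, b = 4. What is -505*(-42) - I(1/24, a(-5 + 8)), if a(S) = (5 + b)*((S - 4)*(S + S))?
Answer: 510335/24 ≈ 21264.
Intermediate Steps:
a(S) = 18*S*(-4 + S) (a(S) = (5 + 4)*((S - 4)*(S + S)) = 9*((-4 + S)*(2*S)) = 9*(2*S*(-4 + S)) = 18*S*(-4 + S))
-505*(-42) - I(1/24, a(-5 + 8)) = -505*(-42) - (1/24 + 18*(-5 + 8)*(-4 + (-5 + 8))) = 21210 - (1/24 + 18*3*(-4 + 3)) = 21210 - (1/24 + 18*3*(-1)) = 21210 - (1/24 - 54) = 21210 - 1*(-1295/24) = 21210 + 1295/24 = 510335/24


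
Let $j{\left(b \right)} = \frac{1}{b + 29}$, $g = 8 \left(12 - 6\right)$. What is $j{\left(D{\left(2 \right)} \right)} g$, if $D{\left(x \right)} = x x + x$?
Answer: $\frac{48}{35} \approx 1.3714$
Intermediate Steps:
$D{\left(x \right)} = x + x^{2}$ ($D{\left(x \right)} = x^{2} + x = x + x^{2}$)
$g = 48$ ($g = 8 \cdot 6 = 48$)
$j{\left(b \right)} = \frac{1}{29 + b}$
$j{\left(D{\left(2 \right)} \right)} g = \frac{1}{29 + 2 \left(1 + 2\right)} 48 = \frac{1}{29 + 2 \cdot 3} \cdot 48 = \frac{1}{29 + 6} \cdot 48 = \frac{1}{35} \cdot 48 = \frac{48}{35}$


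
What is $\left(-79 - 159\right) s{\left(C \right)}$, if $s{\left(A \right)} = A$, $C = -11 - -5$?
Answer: $1428$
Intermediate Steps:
$C = -6$ ($C = -11 + 5 = -6$)
$\left(-79 - 159\right) s{\left(C \right)} = \left(-79 - 159\right) \left(-6\right) = \left(-238\right) \left(-6\right) = 1428$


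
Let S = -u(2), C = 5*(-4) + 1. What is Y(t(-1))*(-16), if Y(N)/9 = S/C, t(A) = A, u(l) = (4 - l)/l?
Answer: -144/19 ≈ -7.5789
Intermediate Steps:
u(l) = (4 - l)/l
C = -19 (C = -20 + 1 = -19)
S = -1 (S = -(4 - 1*2)/2 = -(4 - 2)/2 = -2/2 = -1*1 = -1)
Y(N) = 9/19 (Y(N) = 9*(-1/(-19)) = 9*(-1*(-1/19)) = 9*(1/19) = 9/19)
Y(t(-1))*(-16) = (9/19)*(-16) = -144/19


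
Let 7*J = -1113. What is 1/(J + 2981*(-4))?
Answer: -1/12083 ≈ -8.2761e-5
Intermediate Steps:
J = -159 (J = (⅐)*(-1113) = -159)
1/(J + 2981*(-4)) = 1/(-159 + 2981*(-4)) = 1/(-159 - 11924) = 1/(-12083) = -1/12083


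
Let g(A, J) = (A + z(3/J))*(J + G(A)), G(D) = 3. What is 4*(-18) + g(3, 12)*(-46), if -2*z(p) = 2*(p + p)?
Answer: -1797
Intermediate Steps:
z(p) = -2*p (z(p) = -(p + p) = -2*p)
g(A, J) = (3 + J)*(A - 6/J) (g(A, J) = (A - 6/J)*(J + 3) = (A - 6/J)*(3 + J) = (3 + J)*(A - 6/J))
4*(-18) + g(3, 12)*(-46) = 4*(-18) + (-6 - 18/12 + 3*3 + 3*12)*(-46) = -72 + (-6 - 18*1/12 + 9 + 36)*(-46) = -72 + (-6 - 3/2 + 9 + 36)*(-46) = -72 + (75/2)*(-46) = -72 - 1725 = -1797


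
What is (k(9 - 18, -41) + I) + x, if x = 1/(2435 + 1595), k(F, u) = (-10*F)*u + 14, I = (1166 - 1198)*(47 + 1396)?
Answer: -200903559/4030 ≈ -49852.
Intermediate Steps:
I = -46176 (I = -32*1443 = -46176)
k(F, u) = 14 - 10*F*u (k(F, u) = -10*F*u + 14 = 14 - 10*F*u)
x = 1/4030 ≈ 0.00024814
(k(9 - 18, -41) + I) + x = ((14 - 10*(9 - 18)*(-41)) - 46176) + 1/4030 = ((14 - 10*(-9)*(-41)) - 46176) + 1/4030 = ((14 - 3690) - 46176) + 1/4030 = (-3676 - 46176) + 1/4030 = -49852 + 1/4030 = -200903559/4030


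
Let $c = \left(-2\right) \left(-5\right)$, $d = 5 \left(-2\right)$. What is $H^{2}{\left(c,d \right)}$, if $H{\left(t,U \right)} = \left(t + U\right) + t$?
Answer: $100$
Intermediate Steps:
$d = -10$
$c = 10$
$H{\left(t,U \right)} = U + 2 t$ ($H{\left(t,U \right)} = \left(U + t\right) + t = U + 2 t$)
$H^{2}{\left(c,d \right)} = \left(-10 + 2 \cdot 10\right)^{2} = \left(-10 + 20\right)^{2} = 10^{2} = 100$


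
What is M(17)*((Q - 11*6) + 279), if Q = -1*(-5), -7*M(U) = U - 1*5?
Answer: -2616/7 ≈ -373.71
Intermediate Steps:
M(U) = 5/7 - U/7 (M(U) = -(U - 1*5)/7 = -(U - 5)/7 = -(-5 + U)/7 = 5/7 - U/7)
Q = 5
M(17)*((Q - 11*6) + 279) = (5/7 - 1/7*17)*((5 - 11*6) + 279) = (5/7 - 17/7)*((5 - 66) + 279) = -12*(-61 + 279)/7 = -12/7*218 = -2616/7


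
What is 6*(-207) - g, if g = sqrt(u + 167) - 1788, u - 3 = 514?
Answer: 546 - 6*sqrt(19) ≈ 519.85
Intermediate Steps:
u = 517 (u = 3 + 514 = 517)
g = -1788 + 6*sqrt(19) (g = sqrt(517 + 167) - 1788 = sqrt(684) - 1788 = 6*sqrt(19) - 1788 = -1788 + 6*sqrt(19) ≈ -1761.8)
6*(-207) - g = 6*(-207) - (-1788 + 6*sqrt(19)) = -1242 + (1788 - 6*sqrt(19)) = 546 - 6*sqrt(19)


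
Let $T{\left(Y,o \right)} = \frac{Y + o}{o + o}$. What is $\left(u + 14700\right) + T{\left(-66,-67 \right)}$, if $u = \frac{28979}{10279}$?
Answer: $\frac{20252824493}{1377386} \approx 14704.0$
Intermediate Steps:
$T{\left(Y,o \right)} = \frac{Y + o}{2 o}$
$u = \frac{28979}{10279}$ ($u = 28979 \cdot \frac{1}{10279} = \frac{28979}{10279} \approx 2.8192$)
$\left(u + 14700\right) + T{\left(-66,-67 \right)} = \left(\frac{28979}{10279} + 14700\right) + \frac{-66 - 67}{2 \left(-67\right)} = \frac{151130279}{10279} + \frac{1}{2} \left(- \frac{1}{67}\right) \left(-133\right) = \frac{151130279}{10279} + \frac{133}{134} = \frac{20252824493}{1377386}$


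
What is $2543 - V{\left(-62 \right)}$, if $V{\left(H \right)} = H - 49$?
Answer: $2654$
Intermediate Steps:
$V{\left(H \right)} = -49 + H$
$2543 - V{\left(-62 \right)} = 2543 - \left(-49 - 62\right) = 2543 - -111 = 2543 + 111 = 2654$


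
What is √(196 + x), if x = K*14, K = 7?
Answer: 7*√6 ≈ 17.146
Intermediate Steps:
x = 98 (x = 7*14 = 98)
√(196 + x) = √(196 + 98) = √294 = 7*√6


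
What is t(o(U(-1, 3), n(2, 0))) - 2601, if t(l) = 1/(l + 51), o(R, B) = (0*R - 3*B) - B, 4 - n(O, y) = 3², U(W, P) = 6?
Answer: -184670/71 ≈ -2601.0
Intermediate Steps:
n(O, y) = -5 (n(O, y) = 4 - 1*3² = 4 - 1*9 = 4 - 9 = -5)
o(R, B) = -4*B (o(R, B) = (0 - 3*B) - B = -3*B - B = -4*B)
t(l) = 1/(51 + l)
t(o(U(-1, 3), n(2, 0))) - 2601 = 1/(51 - 4*(-5)) - 2601 = 1/(51 + 20) - 2601 = 1/71 - 2601 = -184670/71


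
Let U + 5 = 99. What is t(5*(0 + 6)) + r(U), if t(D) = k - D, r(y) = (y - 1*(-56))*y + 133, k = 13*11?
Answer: 14346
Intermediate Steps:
U = 94 (U = -5 + 99 = 94)
k = 143
r(y) = 133 + y*(56 + y) (r(y) = (y + 56)*y + 133 = (56 + y)*y + 133 = y*(56 + y) + 133 = 133 + y*(56 + y))
t(D) = 143 - D
t(5*(0 + 6)) + r(U) = (143 - 5*(0 + 6)) + (133 + 94² + 56*94) = (143 - 5*6) + (133 + 8836 + 5264) = (143 - 1*30) + 14233 = (143 - 30) + 14233 = 113 + 14233 = 14346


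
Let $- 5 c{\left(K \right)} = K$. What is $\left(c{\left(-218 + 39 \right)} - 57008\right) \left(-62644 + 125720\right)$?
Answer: $- \frac{17967892436}{5} \approx -3.5936 \cdot 10^{9}$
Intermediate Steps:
$c{\left(K \right)} = - \frac{K}{5}$
$\left(c{\left(-218 + 39 \right)} - 57008\right) \left(-62644 + 125720\right) = \left(- \frac{-218 + 39}{5} - 57008\right) \left(-62644 + 125720\right) = \left(\left(- \frac{1}{5}\right) \left(-179\right) - 57008\right) 63076 = \left(\frac{179}{5} - 57008\right) 63076 = \left(- \frac{284861}{5}\right) 63076 = - \frac{17967892436}{5}$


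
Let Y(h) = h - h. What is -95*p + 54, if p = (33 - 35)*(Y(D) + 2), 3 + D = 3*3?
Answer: 434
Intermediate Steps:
D = 6 (D = -3 + 3*3 = -3 + 9 = 6)
Y(h) = 0
p = -4 (p = (33 - 35)*(0 + 2) = -2*2 = -4)
-95*p + 54 = -95*(-4) + 54 = 380 + 54 = 434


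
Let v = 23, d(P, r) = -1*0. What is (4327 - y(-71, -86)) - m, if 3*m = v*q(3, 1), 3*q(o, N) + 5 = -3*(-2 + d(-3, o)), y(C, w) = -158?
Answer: 40342/9 ≈ 4482.4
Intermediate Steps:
d(P, r) = 0
q(o, N) = ⅓ (q(o, N) = -5/3 + (-3*(-2 + 0))/3 = -5/3 + (-3*(-2))/3 = -5/3 + (⅓)*6 = -5/3 + 2 = ⅓)
m = 23/9 (m = (23*(⅓))/3 = (⅓)*(23/3) = 23/9 ≈ 2.5556)
(4327 - y(-71, -86)) - m = (4327 - 1*(-158)) - 1*23/9 = (4327 + 158) - 23/9 = 4485 - 23/9 = 40342/9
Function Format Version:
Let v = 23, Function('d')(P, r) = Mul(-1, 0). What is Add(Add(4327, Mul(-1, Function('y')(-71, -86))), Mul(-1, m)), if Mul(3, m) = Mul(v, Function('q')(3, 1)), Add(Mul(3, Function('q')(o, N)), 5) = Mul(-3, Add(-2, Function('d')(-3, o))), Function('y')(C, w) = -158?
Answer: Rational(40342, 9) ≈ 4482.4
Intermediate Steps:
Function('d')(P, r) = 0
Function('q')(o, N) = Rational(1, 3) (Function('q')(o, N) = Add(Rational(-5, 3), Mul(Rational(1, 3), Mul(-3, Add(-2, 0)))) = Add(Rational(-5, 3), Mul(Rational(1, 3), Mul(-3, -2))) = Add(Rational(-5, 3), Mul(Rational(1, 3), 6)) = Add(Rational(-5, 3), 2) = Rational(1, 3))
m = Rational(23, 9) (m = Mul(Rational(1, 3), Mul(23, Rational(1, 3))) = Mul(Rational(1, 3), Rational(23, 3)) = Rational(23, 9) ≈ 2.5556)
Add(Add(4327, Mul(-1, Function('y')(-71, -86))), Mul(-1, m)) = Add(Add(4327, Mul(-1, -158)), Mul(-1, Rational(23, 9))) = Add(Add(4327, 158), Rational(-23, 9)) = Add(4485, Rational(-23, 9)) = Rational(40342, 9)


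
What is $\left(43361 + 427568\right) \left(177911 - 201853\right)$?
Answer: $-11274982118$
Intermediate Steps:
$\left(43361 + 427568\right) \left(177911 - 201853\right) = 470929 \left(-23942\right) = -11274982118$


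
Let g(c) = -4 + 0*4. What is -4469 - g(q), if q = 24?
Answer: -4465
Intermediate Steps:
g(c) = -4 (g(c) = -4 + 0 = -4)
-4469 - g(q) = -4469 - 1*(-4) = -4469 + 4 = -4465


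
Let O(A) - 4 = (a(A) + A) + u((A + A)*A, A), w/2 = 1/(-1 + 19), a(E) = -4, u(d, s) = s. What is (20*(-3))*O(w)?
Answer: -40/3 ≈ -13.333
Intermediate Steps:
w = ⅑ (w = 2/(-1 + 19) = 2/18 = 2*(1/18) = ⅑ ≈ 0.11111)
O(A) = 2*A (O(A) = 4 + ((-4 + A) + A) = 4 + (-4 + 2*A) = 2*A)
(20*(-3))*O(w) = (20*(-3))*(2*(⅑)) = -60*2/9 = -40/3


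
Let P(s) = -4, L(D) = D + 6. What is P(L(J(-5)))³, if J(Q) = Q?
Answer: -64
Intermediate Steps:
L(D) = 6 + D
P(L(J(-5)))³ = (-4)³ = -64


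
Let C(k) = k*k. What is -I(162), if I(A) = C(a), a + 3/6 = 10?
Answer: -361/4 ≈ -90.250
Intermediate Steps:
a = 19/2 (a = -½ + 10 = 19/2 ≈ 9.5000)
C(k) = k²
I(A) = 361/4 (I(A) = (19/2)² = 361/4)
-I(162) = -1*361/4 = -361/4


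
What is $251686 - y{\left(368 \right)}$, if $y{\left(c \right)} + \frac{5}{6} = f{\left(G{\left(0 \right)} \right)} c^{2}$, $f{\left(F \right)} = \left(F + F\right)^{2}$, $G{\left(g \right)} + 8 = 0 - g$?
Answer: $- \frac{206501143}{6} \approx -3.4417 \cdot 10^{7}$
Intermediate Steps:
$G{\left(g \right)} = -8 - g$ ($G{\left(g \right)} = -8 + \left(0 - g\right) = -8 - g$)
$f{\left(F \right)} = 4 F^{2}$ ($f{\left(F \right)} = \left(2 F\right)^{2} = 4 F^{2}$)
$y{\left(c \right)} = - \frac{5}{6} + 256 c^{2}$ ($y{\left(c \right)} = - \frac{5}{6} + 4 \left(-8 - 0\right)^{2} c^{2} = - \frac{5}{6} + 4 \left(-8 + 0\right)^{2} c^{2} = - \frac{5}{6} + 4 \left(-8\right)^{2} c^{2} = - \frac{5}{6} + 4 \cdot 64 c^{2} = - \frac{5}{6} + 256 c^{2}$)
$251686 - y{\left(368 \right)} = 251686 - \left(- \frac{5}{6} + 256 \cdot 368^{2}\right) = 251686 - \left(- \frac{5}{6} + 256 \cdot 135424\right) = 251686 - \left(- \frac{5}{6} + 34668544\right) = 251686 - \frac{208011259}{6} = - \frac{206501143}{6}$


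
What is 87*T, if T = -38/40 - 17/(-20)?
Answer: -87/10 ≈ -8.7000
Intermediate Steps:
T = -1/10 (T = -38*1/40 - 17*(-1/20) = -19/20 + 17/20 = -1/10 ≈ -0.10000)
87*T = 87*(-1/10) = -87/10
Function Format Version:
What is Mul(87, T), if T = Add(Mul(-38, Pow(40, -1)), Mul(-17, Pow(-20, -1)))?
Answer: Rational(-87, 10) ≈ -8.7000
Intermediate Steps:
T = Rational(-1, 10) (T = Add(Mul(-38, Rational(1, 40)), Mul(-17, Rational(-1, 20))) = Add(Rational(-19, 20), Rational(17, 20)) = Rational(-1, 10) ≈ -0.10000)
Mul(87, T) = Mul(87, Rational(-1, 10)) = Rational(-87, 10)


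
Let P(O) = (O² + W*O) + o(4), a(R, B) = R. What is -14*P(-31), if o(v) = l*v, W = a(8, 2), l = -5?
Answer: -9702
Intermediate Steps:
W = 8
o(v) = -5*v
P(O) = -20 + O² + 8*O (P(O) = (O² + 8*O) - 5*4 = (O² + 8*O) - 20 = -20 + O² + 8*O)
-14*P(-31) = -14*(-20 + (-31)² + 8*(-31)) = -14*(-20 + 961 - 248) = -14*693 = -9702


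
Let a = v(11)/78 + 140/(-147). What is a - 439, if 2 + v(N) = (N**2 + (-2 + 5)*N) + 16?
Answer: -119519/273 ≈ -437.80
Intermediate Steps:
v(N) = 14 + N**2 + 3*N (v(N) = -2 + ((N**2 + (-2 + 5)*N) + 16) = -2 + ((N**2 + 3*N) + 16) = -2 + (16 + N**2 + 3*N) = 14 + N**2 + 3*N)
a = 328/273 (a = (14 + 11**2 + 3*11)/78 + 140/(-147) = (14 + 121 + 33)*(1/78) + 140*(-1/147) = 168*(1/78) - 20/21 = 28/13 - 20/21 = 328/273 ≈ 1.2015)
a - 439 = 328/273 - 439 = -119519/273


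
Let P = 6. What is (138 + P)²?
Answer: 20736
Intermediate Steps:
(138 + P)² = (138 + 6)² = 144² = 20736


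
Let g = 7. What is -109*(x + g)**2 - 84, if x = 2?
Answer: -8913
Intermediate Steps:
-109*(x + g)**2 - 84 = -109*(2 + 7)**2 - 84 = -109*9**2 - 84 = -109*81 - 84 = -8829 - 84 = -8913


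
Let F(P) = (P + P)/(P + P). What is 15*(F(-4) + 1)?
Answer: 30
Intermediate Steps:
F(P) = 1 (F(P) = (2*P)/((2*P)) = (2*P)*(1/(2*P)) = 1)
15*(F(-4) + 1) = 15*(1 + 1) = 15*2 = 30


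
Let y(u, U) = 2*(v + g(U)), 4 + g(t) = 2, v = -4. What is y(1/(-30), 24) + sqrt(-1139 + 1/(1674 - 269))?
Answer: -12 + I*sqrt(2248413070)/1405 ≈ -12.0 + 33.749*I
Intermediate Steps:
g(t) = -2 (g(t) = -4 + 2 = -2)
y(u, U) = -12 (y(u, U) = 2*(-4 - 2) = 2*(-6) = -12)
y(1/(-30), 24) + sqrt(-1139 + 1/(1674 - 269)) = -12 + sqrt(-1139 + 1/(1674 - 269)) = -12 + sqrt(-1139 + 1/1405) = -12 + sqrt(-1600294/1405) = -12 + I*sqrt(2248413070)/1405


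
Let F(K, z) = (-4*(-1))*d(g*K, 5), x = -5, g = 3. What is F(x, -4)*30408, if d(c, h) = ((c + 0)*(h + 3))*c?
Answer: 218937600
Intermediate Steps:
d(c, h) = c²*(3 + h) (d(c, h) = (c*(3 + h))*c = c²*(3 + h))
F(K, z) = 288*K² (F(K, z) = (-4*(-1))*((3*K)²*(3 + 5)) = 4*((9*K²)*8) = 4*(72*K²) = 288*K²)
F(x, -4)*30408 = (288*(-5)²)*30408 = (288*25)*30408 = 7200*30408 = 218937600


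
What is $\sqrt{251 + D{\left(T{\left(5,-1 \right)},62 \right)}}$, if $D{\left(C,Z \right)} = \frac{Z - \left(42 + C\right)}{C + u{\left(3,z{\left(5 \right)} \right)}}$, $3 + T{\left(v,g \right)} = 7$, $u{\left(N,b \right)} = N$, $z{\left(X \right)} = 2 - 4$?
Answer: $\frac{3 \sqrt{1379}}{7} \approx 15.915$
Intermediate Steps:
$z{\left(X \right)} = -2$ ($z{\left(X \right)} = 2 - 4 = -2$)
$T{\left(v,g \right)} = 4$ ($T{\left(v,g \right)} = -3 + 7 = 4$)
$D{\left(C,Z \right)} = \frac{-42 + Z - C}{3 + C}$ ($D{\left(C,Z \right)} = \frac{Z - \left(42 + C\right)}{C + 3} = \frac{-42 + Z - C}{3 + C}$)
$\sqrt{251 + D{\left(T{\left(5,-1 \right)},62 \right)}} = \sqrt{251 + \frac{-42 + 62 - 4}{3 + 4}} = \sqrt{251 + \frac{-42 + 62 - 4}{7}} = \sqrt{251 + \frac{1}{7} \cdot 16} = \sqrt{251 + \frac{16}{7}} = \sqrt{\frac{1773}{7}} = \frac{3 \sqrt{1379}}{7}$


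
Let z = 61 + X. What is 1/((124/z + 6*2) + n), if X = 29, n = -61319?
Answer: -45/2758753 ≈ -1.6312e-5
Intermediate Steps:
z = 90 (z = 61 + 29 = 90)
1/((124/z + 6*2) + n) = 1/((124/90 + 6*2) - 61319) = 1/((124*(1/90) + 12) - 61319) = 1/((62/45 + 12) - 61319) = 1/(602/45 - 61319) = 1/(-2758753/45) = -45/2758753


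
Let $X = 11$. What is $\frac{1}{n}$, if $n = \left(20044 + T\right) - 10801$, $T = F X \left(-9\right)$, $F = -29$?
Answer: $\frac{1}{12114} \approx 8.2549 \cdot 10^{-5}$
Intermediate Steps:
$T = 2871$ ($T = \left(-29\right) 11 \left(-9\right) = \left(-319\right) \left(-9\right) = 2871$)
$n = 12114$ ($n = \left(20044 + 2871\right) - 10801 = 22915 - 10801 = 12114$)
$\frac{1}{n} = \frac{1}{12114}$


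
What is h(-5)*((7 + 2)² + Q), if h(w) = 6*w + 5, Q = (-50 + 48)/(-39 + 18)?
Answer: -42575/21 ≈ -2027.4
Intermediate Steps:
Q = 2/21 (Q = -2/(-21) = -2*(-1/21) = 2/21 ≈ 0.095238)
h(w) = 5 + 6*w
h(-5)*((7 + 2)² + Q) = (5 + 6*(-5))*((7 + 2)² + 2/21) = (5 - 30)*(9² + 2/21) = -25*(81 + 2/21) = -25*1703/21 = -42575/21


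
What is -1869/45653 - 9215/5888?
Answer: -431697067/268804864 ≈ -1.6060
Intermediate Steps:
-1869/45653 - 9215/5888 = -431697067/268804864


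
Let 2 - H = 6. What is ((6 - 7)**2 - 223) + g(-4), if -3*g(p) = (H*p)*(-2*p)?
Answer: -794/3 ≈ -264.67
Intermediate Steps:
H = -4 (H = 2 - 1*6 = 2 - 6 = -4)
g(p) = -8*p**2/3 (g(p) = -(-4*p)*(-2*p)/3 = -8*p**2/3)
((6 - 7)**2 - 223) + g(-4) = ((6 - 7)**2 - 223) - 8/3*(-4)**2 = ((-1)**2 - 223) - 8/3*16 = (1 - 223) - 128/3 = -222 - 128/3 = -794/3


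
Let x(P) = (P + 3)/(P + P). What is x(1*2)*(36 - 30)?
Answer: 15/2 ≈ 7.5000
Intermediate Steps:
x(P) = (3 + P)/(2*P) (x(P) = (3 + P)/((2*P)) = (3 + P)*(1/(2*P)) = (3 + P)/(2*P))
x(1*2)*(36 - 30) = ((3 + 1*2)/(2*((1*2))))*(36 - 30) = ((½)*(3 + 2)/2)*6 = ((½)*(½)*5)*6 = (5/4)*6 = 15/2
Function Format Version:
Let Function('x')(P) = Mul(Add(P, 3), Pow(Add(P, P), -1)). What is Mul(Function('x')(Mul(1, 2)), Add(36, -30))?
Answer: Rational(15, 2) ≈ 7.5000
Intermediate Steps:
Function('x')(P) = Mul(Rational(1, 2), Pow(P, -1), Add(3, P)) (Function('x')(P) = Mul(Add(3, P), Pow(Mul(2, P), -1)) = Mul(Add(3, P), Mul(Rational(1, 2), Pow(P, -1))) = Mul(Rational(1, 2), Pow(P, -1), Add(3, P)))
Mul(Function('x')(Mul(1, 2)), Add(36, -30)) = Mul(Mul(Rational(1, 2), Pow(Mul(1, 2), -1), Add(3, Mul(1, 2))), Add(36, -30)) = Mul(Mul(Rational(1, 2), Pow(2, -1), Add(3, 2)), 6) = Mul(Mul(Rational(1, 2), Rational(1, 2), 5), 6) = Mul(Rational(5, 4), 6) = Rational(15, 2)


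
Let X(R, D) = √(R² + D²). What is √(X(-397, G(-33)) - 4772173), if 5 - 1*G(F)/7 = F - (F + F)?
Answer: √(-4772173 + 5*√7841) ≈ 2184.4*I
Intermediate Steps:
G(F) = 35 + 7*F (G(F) = 35 - 7*(F - (F + F)) = 35 - 7*(F - 2*F) = 35 - (-7)*F = 35 + 7*F)
X(R, D) = √(D² + R²)
√(X(-397, G(-33)) - 4772173) = √(√((35 + 7*(-33))² + (-397)²) - 4772173) = √(√((35 - 231)² + 157609) - 4772173) = √(√((-196)² + 157609) - 4772173) = √(√(38416 + 157609) - 4772173) = √(√196025 - 4772173) = √(5*√7841 - 4772173) = √(-4772173 + 5*√7841)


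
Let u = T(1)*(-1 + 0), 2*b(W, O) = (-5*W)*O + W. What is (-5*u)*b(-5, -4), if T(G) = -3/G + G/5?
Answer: 735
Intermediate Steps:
T(G) = -3/G + G/5 (T(G) = -3/G + G*(⅕) = -3/G + G/5)
b(W, O) = W/2 - 5*O*W/2 (b(W, O) = ((-5*W)*O + W)/2 = (-5*O*W + W)/2 = (W - 5*O*W)/2 = W/2 - 5*O*W/2)
u = 14/5 (u = (-3/1 + (⅕)*1)*(-1 + 0) = (-3*1 + ⅕)*(-1) = (-3 + ⅕)*(-1) = -14/5*(-1) = 14/5 ≈ 2.8000)
(-5*u)*b(-5, -4) = (-5*14/5)*((½)*(-5)*(1 - 5*(-4))) = -7*(-5)*(1 + 20) = -7*(-5)*21 = -14*(-105/2) = 735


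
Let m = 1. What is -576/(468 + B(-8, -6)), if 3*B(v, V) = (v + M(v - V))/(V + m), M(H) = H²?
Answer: -540/439 ≈ -1.2301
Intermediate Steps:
B(v, V) = (v + (v - V)²)/(3*(1 + V)) (B(v, V) = ((v + (v - V)²)/(V + 1))/3 = ((v + (v - V)²)/(1 + V))/3 = (v + (v - V)²)/(3*(1 + V)))
-576/(468 + B(-8, -6)) = -576/(468 + (-8 + (-6 - 1*(-8))²)/(3*(1 - 6))) = -576/(468 + (⅓)*(-8 + (-6 + 8)²)/(-5)) = -576/(468 + (⅓)*(-⅕)*(-8 + 2²)) = -576/(468 + (⅓)*(-⅕)*(-8 + 4)) = -576/(468 + (⅓)*(-⅕)*(-4)) = -576/(468 + 4/15) = -576/7024/15 = -576*15/7024 = -540/439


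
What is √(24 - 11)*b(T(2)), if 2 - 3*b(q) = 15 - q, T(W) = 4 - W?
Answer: -11*√13/3 ≈ -13.220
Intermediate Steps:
b(q) = -13/3 + q/3 (b(q) = ⅔ - (15 - q)/3 = ⅔ + (-5 + q/3) = -13/3 + q/3)
√(24 - 11)*b(T(2)) = √(24 - 11)*(-13/3 + (4 - 1*2)/3) = √13*(-13/3 + (4 - 2)/3) = √13*(-13/3 + (⅓)*2) = √13*(-13/3 + ⅔) = √13*(-11/3) = -11*√13/3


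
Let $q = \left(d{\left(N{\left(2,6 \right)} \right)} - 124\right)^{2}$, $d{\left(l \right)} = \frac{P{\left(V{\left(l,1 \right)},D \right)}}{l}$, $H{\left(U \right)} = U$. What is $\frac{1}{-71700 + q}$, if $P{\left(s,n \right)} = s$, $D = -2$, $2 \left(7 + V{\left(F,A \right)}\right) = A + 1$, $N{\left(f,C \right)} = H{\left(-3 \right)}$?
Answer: $- \frac{1}{56816} \approx -1.7601 \cdot 10^{-5}$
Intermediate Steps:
$N{\left(f,C \right)} = -3$
$V{\left(F,A \right)} = - \frac{13}{2} + \frac{A}{2}$ ($V{\left(F,A \right)} = -7 + \frac{A + 1}{2} = -7 + \frac{1 + A}{2} = -7 + \left(\frac{1}{2} + \frac{A}{2}\right) = - \frac{13}{2} + \frac{A}{2}$)
$d{\left(l \right)} = - \frac{6}{l}$ ($d{\left(l \right)} = \frac{- \frac{13}{2} + \frac{1}{2} \cdot 1}{l} = \frac{- \frac{13}{2} + \frac{1}{2}}{l} = - \frac{6}{l}$)
$q = 14884$ ($q = \left(- \frac{6}{-3} - 124\right)^{2} = \left(\left(-6\right) \left(- \frac{1}{3}\right) - 124\right)^{2} = \left(2 - 124\right)^{2} = \left(-122\right)^{2} = 14884$)
$\frac{1}{-71700 + q} = \frac{1}{-71700 + 14884} = \frac{1}{-56816} = - \frac{1}{56816}$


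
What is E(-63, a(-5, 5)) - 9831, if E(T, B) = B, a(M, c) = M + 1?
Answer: -9835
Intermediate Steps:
a(M, c) = 1 + M
E(-63, a(-5, 5)) - 9831 = (1 - 5) - 9831 = -4 - 9831 = -9835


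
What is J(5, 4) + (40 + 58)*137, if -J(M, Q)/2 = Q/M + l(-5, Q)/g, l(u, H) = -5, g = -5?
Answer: 67112/5 ≈ 13422.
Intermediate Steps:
J(M, Q) = -2 - 2*Q/M (J(M, Q) = -2*(Q/M - 5/(-5)) = -2*(Q/M - 5*(-⅕)) = -2*(Q/M + 1) = -2*(1 + Q/M) = -2 - 2*Q/M)
J(5, 4) + (40 + 58)*137 = (-2 - 2*4/5) + (40 + 58)*137 = (-2 - 2*4*⅕) + 98*137 = (-2 - 8/5) + 13426 = -18/5 + 13426 = 67112/5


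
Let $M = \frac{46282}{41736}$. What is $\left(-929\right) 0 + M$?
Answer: $\frac{23141}{20868} \approx 1.1089$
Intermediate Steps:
$M = \frac{23141}{20868}$ ($M = 46282 \cdot \frac{1}{41736} = \frac{23141}{20868} \approx 1.1089$)
$\left(-929\right) 0 + M = \left(-929\right) 0 + \frac{23141}{20868} = 0 + \frac{23141}{20868} = \frac{23141}{20868}$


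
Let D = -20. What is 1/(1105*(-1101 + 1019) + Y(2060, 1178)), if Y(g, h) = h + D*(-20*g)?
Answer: 1/734568 ≈ 1.3613e-6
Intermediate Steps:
Y(g, h) = h + 400*g (Y(g, h) = h - (-400)*g = h + 400*g)
1/(1105*(-1101 + 1019) + Y(2060, 1178)) = 1/(1105*(-1101 + 1019) + (1178 + 400*2060)) = 1/(1105*(-82) + (1178 + 824000)) = 1/(-90610 + 825178) = 1/734568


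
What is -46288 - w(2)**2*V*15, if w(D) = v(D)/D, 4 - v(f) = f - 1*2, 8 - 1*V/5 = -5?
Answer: -50188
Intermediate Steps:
V = 65 (V = 40 - 5*(-5) = 40 + 25 = 65)
v(f) = 6 - f (v(f) = 4 - (f - 1*2) = 4 - (f - 2) = 4 - (-2 + f) = 4 + (2 - f) = 6 - f)
w(D) = (6 - D)/D
-46288 - w(2)**2*V*15 = -46288 - ((6 - 1*2)/2)**2*65*15 = -46288 - ((6 - 2)/2)**2*65*15 = -46288 - ((1/2)*4)**2*65*15 = -46288 - 2**2*65*15 = -46288 - 4*65*15 = -46288 - 260*15 = -46288 - 1*3900 = -46288 - 3900 = -50188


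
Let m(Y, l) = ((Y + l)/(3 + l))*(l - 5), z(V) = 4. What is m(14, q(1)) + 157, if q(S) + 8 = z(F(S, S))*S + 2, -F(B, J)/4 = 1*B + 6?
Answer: 73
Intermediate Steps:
F(B, J) = -24 - 4*B (F(B, J) = -4*(1*B + 6) = -4*(B + 6) = -4*(6 + B) = -24 - 4*B)
q(S) = -6 + 4*S (q(S) = -8 + (4*S + 2) = -8 + (2 + 4*S) = -6 + 4*S)
m(Y, l) = (-5 + l)*(Y + l)/(3 + l) (m(Y, l) = ((Y + l)/(3 + l))*(-5 + l) = (-5 + l)*(Y + l)/(3 + l))
m(14, q(1)) + 157 = ((-6 + 4*1)² - 5*14 - 5*(-6 + 4*1) + 14*(-6 + 4*1))/(3 + (-6 + 4*1)) + 157 = ((-6 + 4)² - 70 - 5*(-6 + 4) + 14*(-6 + 4))/(3 + (-6 + 4)) + 157 = ((-2)² - 70 - 5*(-2) + 14*(-2))/(3 - 2) + 157 = (4 - 70 + 10 - 28)/1 + 157 = 1*(-84) + 157 = -84 + 157 = 73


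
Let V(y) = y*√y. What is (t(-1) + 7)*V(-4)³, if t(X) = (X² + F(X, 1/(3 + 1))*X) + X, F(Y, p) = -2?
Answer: 4608*I ≈ 4608.0*I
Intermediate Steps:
V(y) = y^(3/2)
t(X) = X² - X (t(X) = (X² - 2*X) + X = X² - X)
(t(-1) + 7)*V(-4)³ = (-(-1 - 1) + 7)*((-4)^(3/2))³ = (-1*(-2) + 7)*(-8*I)³ = (2 + 7)*(512*I) = 9*(512*I) = 4608*I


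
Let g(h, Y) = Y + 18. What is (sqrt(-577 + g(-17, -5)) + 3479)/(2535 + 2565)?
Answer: 3479/5100 + I*sqrt(141)/2550 ≈ 0.68216 + 0.0046566*I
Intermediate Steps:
g(h, Y) = 18 + Y
(sqrt(-577 + g(-17, -5)) + 3479)/(2535 + 2565) = (sqrt(-577 + (18 - 5)) + 3479)/(2535 + 2565) = (sqrt(-577 + 13) + 3479)/5100 = (sqrt(-564) + 3479)*(1/5100) = (2*I*sqrt(141) + 3479)*(1/5100) = (3479 + 2*I*sqrt(141))*(1/5100) = 3479/5100 + I*sqrt(141)/2550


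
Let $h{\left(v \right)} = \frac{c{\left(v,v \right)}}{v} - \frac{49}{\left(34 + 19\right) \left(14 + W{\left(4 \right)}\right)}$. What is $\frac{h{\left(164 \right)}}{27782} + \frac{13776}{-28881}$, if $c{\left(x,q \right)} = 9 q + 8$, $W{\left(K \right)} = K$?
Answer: $- \frac{1662192792547}{3487108459932} \approx -0.47667$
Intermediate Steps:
$c{\left(x,q \right)} = 8 + 9 q$
$h{\left(v \right)} = - \frac{49}{954} + \frac{8 + 9 v}{v}$ ($h{\left(v \right)} = \frac{8 + 9 v}{v} - \frac{49}{\left(34 + 19\right) \left(14 + 4\right)} = \frac{8 + 9 v}{v} - \frac{49}{53 \cdot 18} = \frac{8 + 9 v}{v} - \frac{49}{954} = - \frac{49}{954} + \frac{8 + 9 v}{v}$)
$\frac{h{\left(164 \right)}}{27782} + \frac{13776}{-28881} = \frac{\frac{8537}{954} + \frac{8}{164}}{27782} + \frac{13776}{-28881} = \left(\frac{8537}{954} + 8 \cdot \frac{1}{164}\right) \frac{1}{27782} + 13776 \left(- \frac{1}{28881}\right) = \left(\frac{8537}{954} + \frac{2}{41}\right) \frac{1}{27782} - \frac{4592}{9627} = \frac{351925}{39114} \cdot \frac{1}{27782} - \frac{4592}{9627} = \frac{351925}{1086665148} - \frac{4592}{9627} = - \frac{1662192792547}{3487108459932}$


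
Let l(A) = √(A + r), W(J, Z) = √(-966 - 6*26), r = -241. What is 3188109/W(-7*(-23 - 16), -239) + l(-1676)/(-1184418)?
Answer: I*(-209780760309*√1122 - 187*√213)/73828722 ≈ -95178.0*I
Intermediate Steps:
W(J, Z) = I*√1122 (W(J, Z) = √(-966 - 156) = √(-1122) = I*√1122)
l(A) = √(-241 + A) (l(A) = √(A - 241) = √(-241 + A))
3188109/W(-7*(-23 - 16), -239) + l(-1676)/(-1184418) = 3188109/((I*√1122)) + √(-241 - 1676)/(-1184418) = 3188109*(-I*√1122/1122) + √(-1917)*(-1/1184418) = -1062703*I*√1122/374 + (3*I*√213)*(-1/1184418) = -1062703*I*√1122/374 - I*√213/394806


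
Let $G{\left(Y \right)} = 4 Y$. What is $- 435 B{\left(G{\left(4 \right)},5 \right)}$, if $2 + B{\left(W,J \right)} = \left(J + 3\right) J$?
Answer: $-16530$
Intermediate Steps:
$B{\left(W,J \right)} = -2 + J \left(3 + J\right)$ ($B{\left(W,J \right)} = -2 + \left(J + 3\right) J = -2 + \left(3 + J\right) J = -2 + J \left(3 + J\right)$)
$- 435 B{\left(G{\left(4 \right)},5 \right)} = - 435 \left(-2 + 5^{2} + 3 \cdot 5\right) = - 435 \left(-2 + 25 + 15\right) = \left(-435\right) 38 = -16530$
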